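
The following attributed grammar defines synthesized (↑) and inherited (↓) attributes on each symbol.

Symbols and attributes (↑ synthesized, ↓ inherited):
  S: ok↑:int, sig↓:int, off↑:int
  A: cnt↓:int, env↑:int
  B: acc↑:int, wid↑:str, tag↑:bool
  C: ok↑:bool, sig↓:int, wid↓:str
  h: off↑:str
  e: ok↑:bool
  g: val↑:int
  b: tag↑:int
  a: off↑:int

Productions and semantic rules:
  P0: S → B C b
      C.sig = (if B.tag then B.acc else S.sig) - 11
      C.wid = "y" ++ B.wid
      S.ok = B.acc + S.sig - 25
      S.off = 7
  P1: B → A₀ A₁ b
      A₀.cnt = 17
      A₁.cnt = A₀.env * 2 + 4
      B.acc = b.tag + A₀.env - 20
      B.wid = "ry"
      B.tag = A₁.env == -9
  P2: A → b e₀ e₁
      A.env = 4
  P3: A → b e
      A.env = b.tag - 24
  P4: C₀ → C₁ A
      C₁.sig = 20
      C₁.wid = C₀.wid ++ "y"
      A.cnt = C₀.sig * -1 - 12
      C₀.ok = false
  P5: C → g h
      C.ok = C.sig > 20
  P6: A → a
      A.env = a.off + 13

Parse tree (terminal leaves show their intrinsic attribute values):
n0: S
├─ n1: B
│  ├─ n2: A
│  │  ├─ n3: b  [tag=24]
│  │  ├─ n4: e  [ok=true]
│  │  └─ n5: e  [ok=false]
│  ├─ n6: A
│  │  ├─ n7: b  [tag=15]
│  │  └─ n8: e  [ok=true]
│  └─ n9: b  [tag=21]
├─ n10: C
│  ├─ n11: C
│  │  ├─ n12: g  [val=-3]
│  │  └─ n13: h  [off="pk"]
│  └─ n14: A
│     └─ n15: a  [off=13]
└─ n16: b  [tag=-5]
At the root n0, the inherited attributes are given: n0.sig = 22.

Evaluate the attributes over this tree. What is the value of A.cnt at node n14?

-6

1. n0.sig = 22  [given at root]
2. n2.cnt = 17  [17]
3. n3.tag = 24  [terminal]
4. n4.ok = true  [terminal]
5. n5.ok = false  [terminal]
6. n2.env = 4  [4]
7. n6.cnt = 12  [A₀.env * 2 + 4]
8. n7.tag = 15  [terminal]
9. n8.ok = true  [terminal]
10. n6.env = -9  [b.tag - 24]
11. n9.tag = 21  [terminal]
12. n1.acc = 5  [b.tag + A₀.env - 20]
13. n1.wid = "ry"  ["ry"]
14. n1.tag = true  [A₁.env == -9]
15. n10.sig = -6  [(if B.tag then B.acc else S.sig) - 11]
16. n10.wid = "yry"  ["y" ++ B.wid]
17. n11.sig = 20  [20]
18. n11.wid = "yryy"  [C₀.wid ++ "y"]
19. n12.val = -3  [terminal]
20. n13.off = "pk"  [terminal]
21. n11.ok = false  [C.sig > 20]
22. n14.cnt = -6  [C₀.sig * -1 - 12]
23. n15.off = 13  [terminal]
24. n14.env = 26  [a.off + 13]
25. n10.ok = false  [false]
26. n16.tag = -5  [terminal]
27. n0.ok = 2  [B.acc + S.sig - 25]
28. n0.off = 7  [7]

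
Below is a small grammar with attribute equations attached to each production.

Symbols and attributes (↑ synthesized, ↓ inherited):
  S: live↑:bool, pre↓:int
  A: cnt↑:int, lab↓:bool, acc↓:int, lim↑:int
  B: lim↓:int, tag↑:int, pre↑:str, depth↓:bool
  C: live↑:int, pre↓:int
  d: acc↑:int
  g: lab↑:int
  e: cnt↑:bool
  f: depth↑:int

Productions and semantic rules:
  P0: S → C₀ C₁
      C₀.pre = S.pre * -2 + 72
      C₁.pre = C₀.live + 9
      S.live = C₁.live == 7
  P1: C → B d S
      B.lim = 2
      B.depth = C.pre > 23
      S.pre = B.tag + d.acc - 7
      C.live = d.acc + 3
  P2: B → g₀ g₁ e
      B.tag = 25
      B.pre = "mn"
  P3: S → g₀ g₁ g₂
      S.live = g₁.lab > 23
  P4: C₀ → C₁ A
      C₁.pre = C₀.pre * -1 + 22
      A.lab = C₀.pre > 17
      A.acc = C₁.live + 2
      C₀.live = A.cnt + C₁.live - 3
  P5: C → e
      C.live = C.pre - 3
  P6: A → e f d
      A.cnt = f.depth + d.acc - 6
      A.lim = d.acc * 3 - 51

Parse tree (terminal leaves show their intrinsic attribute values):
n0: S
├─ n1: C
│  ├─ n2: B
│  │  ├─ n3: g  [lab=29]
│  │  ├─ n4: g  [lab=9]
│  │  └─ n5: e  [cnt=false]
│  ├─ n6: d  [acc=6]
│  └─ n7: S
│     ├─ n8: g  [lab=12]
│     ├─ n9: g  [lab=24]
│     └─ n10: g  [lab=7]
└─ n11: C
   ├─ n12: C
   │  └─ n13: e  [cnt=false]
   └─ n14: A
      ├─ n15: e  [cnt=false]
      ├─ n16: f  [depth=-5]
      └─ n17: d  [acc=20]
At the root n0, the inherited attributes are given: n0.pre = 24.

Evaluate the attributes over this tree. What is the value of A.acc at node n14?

1. n0.pre = 24  [given at root]
2. n1.pre = 24  [S.pre * -2 + 72]
3. n2.lim = 2  [2]
4. n2.depth = true  [C.pre > 23]
5. n3.lab = 29  [terminal]
6. n4.lab = 9  [terminal]
7. n5.cnt = false  [terminal]
8. n2.tag = 25  [25]
9. n2.pre = "mn"  ["mn"]
10. n6.acc = 6  [terminal]
11. n7.pre = 24  [B.tag + d.acc - 7]
12. n8.lab = 12  [terminal]
13. n9.lab = 24  [terminal]
14. n10.lab = 7  [terminal]
15. n7.live = true  [g₁.lab > 23]
16. n1.live = 9  [d.acc + 3]
17. n11.pre = 18  [C₀.live + 9]
18. n12.pre = 4  [C₀.pre * -1 + 22]
19. n13.cnt = false  [terminal]
20. n12.live = 1  [C.pre - 3]
21. n14.lab = true  [C₀.pre > 17]
22. n14.acc = 3  [C₁.live + 2]
23. n15.cnt = false  [terminal]
24. n16.depth = -5  [terminal]
25. n17.acc = 20  [terminal]
26. n14.cnt = 9  [f.depth + d.acc - 6]
27. n14.lim = 9  [d.acc * 3 - 51]
28. n11.live = 7  [A.cnt + C₁.live - 3]
29. n0.live = true  [C₁.live == 7]

3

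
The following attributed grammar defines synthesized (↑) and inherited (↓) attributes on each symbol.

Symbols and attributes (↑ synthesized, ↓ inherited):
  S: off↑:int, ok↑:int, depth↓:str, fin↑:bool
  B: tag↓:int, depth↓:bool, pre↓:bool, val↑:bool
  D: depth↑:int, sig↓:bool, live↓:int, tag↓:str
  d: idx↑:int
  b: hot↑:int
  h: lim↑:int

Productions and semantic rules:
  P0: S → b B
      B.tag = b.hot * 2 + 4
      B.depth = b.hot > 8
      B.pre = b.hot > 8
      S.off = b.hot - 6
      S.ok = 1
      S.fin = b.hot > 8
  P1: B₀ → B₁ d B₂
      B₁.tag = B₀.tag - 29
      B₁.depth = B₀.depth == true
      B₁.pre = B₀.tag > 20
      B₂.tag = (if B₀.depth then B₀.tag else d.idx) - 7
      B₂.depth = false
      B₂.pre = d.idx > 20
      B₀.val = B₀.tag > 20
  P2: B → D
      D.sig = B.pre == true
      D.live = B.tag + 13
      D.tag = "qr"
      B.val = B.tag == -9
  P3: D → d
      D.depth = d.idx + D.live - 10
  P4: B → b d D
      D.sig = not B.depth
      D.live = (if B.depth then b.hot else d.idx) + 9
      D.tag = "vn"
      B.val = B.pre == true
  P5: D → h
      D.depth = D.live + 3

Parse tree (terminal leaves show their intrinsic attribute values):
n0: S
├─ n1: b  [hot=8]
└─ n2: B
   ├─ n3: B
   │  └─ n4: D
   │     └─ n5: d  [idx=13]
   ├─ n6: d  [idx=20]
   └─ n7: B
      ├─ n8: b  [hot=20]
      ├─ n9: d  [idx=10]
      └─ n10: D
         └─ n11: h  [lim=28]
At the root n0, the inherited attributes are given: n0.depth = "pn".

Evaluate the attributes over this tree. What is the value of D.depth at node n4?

7

1. n0.depth = "pn"  [given at root]
2. n1.hot = 8  [terminal]
3. n2.tag = 20  [b.hot * 2 + 4]
4. n2.depth = false  [b.hot > 8]
5. n2.pre = false  [b.hot > 8]
6. n3.tag = -9  [B₀.tag - 29]
7. n3.depth = false  [B₀.depth == true]
8. n3.pre = false  [B₀.tag > 20]
9. n4.sig = false  [B.pre == true]
10. n4.live = 4  [B.tag + 13]
11. n4.tag = "qr"  ["qr"]
12. n5.idx = 13  [terminal]
13. n4.depth = 7  [d.idx + D.live - 10]
14. n3.val = true  [B.tag == -9]
15. n6.idx = 20  [terminal]
16. n7.tag = 13  [(if B₀.depth then B₀.tag else d.idx) - 7]
17. n7.depth = false  [false]
18. n7.pre = false  [d.idx > 20]
19. n8.hot = 20  [terminal]
20. n9.idx = 10  [terminal]
21. n10.sig = true  [not B.depth]
22. n10.live = 19  [(if B.depth then b.hot else d.idx) + 9]
23. n10.tag = "vn"  ["vn"]
24. n11.lim = 28  [terminal]
25. n10.depth = 22  [D.live + 3]
26. n7.val = false  [B.pre == true]
27. n2.val = false  [B₀.tag > 20]
28. n0.off = 2  [b.hot - 6]
29. n0.ok = 1  [1]
30. n0.fin = false  [b.hot > 8]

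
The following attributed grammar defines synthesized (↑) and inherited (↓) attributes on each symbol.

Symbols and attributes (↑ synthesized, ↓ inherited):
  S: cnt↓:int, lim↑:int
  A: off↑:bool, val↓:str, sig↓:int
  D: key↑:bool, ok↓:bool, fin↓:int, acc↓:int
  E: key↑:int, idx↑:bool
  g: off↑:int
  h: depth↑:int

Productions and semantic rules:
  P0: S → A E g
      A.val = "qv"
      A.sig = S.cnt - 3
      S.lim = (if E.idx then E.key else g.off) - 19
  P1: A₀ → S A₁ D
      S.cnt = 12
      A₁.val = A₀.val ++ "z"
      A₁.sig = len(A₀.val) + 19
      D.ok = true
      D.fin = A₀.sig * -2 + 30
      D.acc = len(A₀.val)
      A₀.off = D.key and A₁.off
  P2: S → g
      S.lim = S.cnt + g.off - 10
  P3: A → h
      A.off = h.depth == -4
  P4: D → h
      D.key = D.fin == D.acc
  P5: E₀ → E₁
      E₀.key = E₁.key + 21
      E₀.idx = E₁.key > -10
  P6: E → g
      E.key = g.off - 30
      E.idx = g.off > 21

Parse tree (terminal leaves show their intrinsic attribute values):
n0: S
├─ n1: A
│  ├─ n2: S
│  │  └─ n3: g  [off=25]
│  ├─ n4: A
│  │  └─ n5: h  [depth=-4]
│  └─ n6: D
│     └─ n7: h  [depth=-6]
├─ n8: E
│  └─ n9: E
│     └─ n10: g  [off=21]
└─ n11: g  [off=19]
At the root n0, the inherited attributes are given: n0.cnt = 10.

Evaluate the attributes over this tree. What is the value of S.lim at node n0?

-7

1. n0.cnt = 10  [given at root]
2. n1.val = "qv"  ["qv"]
3. n1.sig = 7  [S.cnt - 3]
4. n2.cnt = 12  [12]
5. n3.off = 25  [terminal]
6. n2.lim = 27  [S.cnt + g.off - 10]
7. n4.val = "qvz"  [A₀.val ++ "z"]
8. n4.sig = 21  [len(A₀.val) + 19]
9. n5.depth = -4  [terminal]
10. n4.off = true  [h.depth == -4]
11. n6.ok = true  [true]
12. n6.fin = 16  [A₀.sig * -2 + 30]
13. n6.acc = 2  [len(A₀.val)]
14. n7.depth = -6  [terminal]
15. n6.key = false  [D.fin == D.acc]
16. n1.off = false  [D.key and A₁.off]
17. n10.off = 21  [terminal]
18. n9.key = -9  [g.off - 30]
19. n9.idx = false  [g.off > 21]
20. n8.key = 12  [E₁.key + 21]
21. n8.idx = true  [E₁.key > -10]
22. n11.off = 19  [terminal]
23. n0.lim = -7  [(if E.idx then E.key else g.off) - 19]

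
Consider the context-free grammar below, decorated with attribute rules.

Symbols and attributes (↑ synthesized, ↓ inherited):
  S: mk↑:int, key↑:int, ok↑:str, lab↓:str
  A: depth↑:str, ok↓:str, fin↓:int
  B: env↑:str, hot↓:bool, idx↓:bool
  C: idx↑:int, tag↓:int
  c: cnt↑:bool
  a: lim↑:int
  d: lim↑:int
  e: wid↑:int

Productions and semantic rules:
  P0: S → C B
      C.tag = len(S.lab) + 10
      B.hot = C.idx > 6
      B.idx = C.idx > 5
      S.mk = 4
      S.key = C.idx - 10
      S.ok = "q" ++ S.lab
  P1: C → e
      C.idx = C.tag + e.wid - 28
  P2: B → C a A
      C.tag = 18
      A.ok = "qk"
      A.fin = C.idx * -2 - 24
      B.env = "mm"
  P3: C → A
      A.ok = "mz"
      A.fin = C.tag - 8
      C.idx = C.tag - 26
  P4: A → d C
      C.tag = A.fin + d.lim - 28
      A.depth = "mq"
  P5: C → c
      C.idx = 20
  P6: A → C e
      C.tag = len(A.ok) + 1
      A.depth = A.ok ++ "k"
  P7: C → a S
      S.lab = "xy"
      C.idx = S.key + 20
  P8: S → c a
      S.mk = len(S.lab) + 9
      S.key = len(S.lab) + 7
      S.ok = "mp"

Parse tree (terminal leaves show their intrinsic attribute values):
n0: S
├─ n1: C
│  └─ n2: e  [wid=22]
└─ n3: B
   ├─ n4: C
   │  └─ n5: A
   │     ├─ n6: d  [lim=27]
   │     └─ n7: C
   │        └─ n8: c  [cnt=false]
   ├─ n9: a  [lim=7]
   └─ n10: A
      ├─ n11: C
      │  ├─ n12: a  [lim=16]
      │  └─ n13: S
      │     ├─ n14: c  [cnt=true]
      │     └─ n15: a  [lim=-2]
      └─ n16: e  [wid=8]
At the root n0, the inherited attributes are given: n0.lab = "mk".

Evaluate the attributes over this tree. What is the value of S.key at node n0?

1. n0.lab = "mk"  [given at root]
2. n1.tag = 12  [len(S.lab) + 10]
3. n2.wid = 22  [terminal]
4. n1.idx = 6  [C.tag + e.wid - 28]
5. n3.hot = false  [C.idx > 6]
6. n3.idx = true  [C.idx > 5]
7. n4.tag = 18  [18]
8. n5.ok = "mz"  ["mz"]
9. n5.fin = 10  [C.tag - 8]
10. n6.lim = 27  [terminal]
11. n7.tag = 9  [A.fin + d.lim - 28]
12. n8.cnt = false  [terminal]
13. n7.idx = 20  [20]
14. n5.depth = "mq"  ["mq"]
15. n4.idx = -8  [C.tag - 26]
16. n9.lim = 7  [terminal]
17. n10.ok = "qk"  ["qk"]
18. n10.fin = -8  [C.idx * -2 - 24]
19. n11.tag = 3  [len(A.ok) + 1]
20. n12.lim = 16  [terminal]
21. n13.lab = "xy"  ["xy"]
22. n14.cnt = true  [terminal]
23. n15.lim = -2  [terminal]
24. n13.mk = 11  [len(S.lab) + 9]
25. n13.key = 9  [len(S.lab) + 7]
26. n13.ok = "mp"  ["mp"]
27. n11.idx = 29  [S.key + 20]
28. n16.wid = 8  [terminal]
29. n10.depth = "qkk"  [A.ok ++ "k"]
30. n3.env = "mm"  ["mm"]
31. n0.mk = 4  [4]
32. n0.key = -4  [C.idx - 10]
33. n0.ok = "qmk"  ["q" ++ S.lab]

-4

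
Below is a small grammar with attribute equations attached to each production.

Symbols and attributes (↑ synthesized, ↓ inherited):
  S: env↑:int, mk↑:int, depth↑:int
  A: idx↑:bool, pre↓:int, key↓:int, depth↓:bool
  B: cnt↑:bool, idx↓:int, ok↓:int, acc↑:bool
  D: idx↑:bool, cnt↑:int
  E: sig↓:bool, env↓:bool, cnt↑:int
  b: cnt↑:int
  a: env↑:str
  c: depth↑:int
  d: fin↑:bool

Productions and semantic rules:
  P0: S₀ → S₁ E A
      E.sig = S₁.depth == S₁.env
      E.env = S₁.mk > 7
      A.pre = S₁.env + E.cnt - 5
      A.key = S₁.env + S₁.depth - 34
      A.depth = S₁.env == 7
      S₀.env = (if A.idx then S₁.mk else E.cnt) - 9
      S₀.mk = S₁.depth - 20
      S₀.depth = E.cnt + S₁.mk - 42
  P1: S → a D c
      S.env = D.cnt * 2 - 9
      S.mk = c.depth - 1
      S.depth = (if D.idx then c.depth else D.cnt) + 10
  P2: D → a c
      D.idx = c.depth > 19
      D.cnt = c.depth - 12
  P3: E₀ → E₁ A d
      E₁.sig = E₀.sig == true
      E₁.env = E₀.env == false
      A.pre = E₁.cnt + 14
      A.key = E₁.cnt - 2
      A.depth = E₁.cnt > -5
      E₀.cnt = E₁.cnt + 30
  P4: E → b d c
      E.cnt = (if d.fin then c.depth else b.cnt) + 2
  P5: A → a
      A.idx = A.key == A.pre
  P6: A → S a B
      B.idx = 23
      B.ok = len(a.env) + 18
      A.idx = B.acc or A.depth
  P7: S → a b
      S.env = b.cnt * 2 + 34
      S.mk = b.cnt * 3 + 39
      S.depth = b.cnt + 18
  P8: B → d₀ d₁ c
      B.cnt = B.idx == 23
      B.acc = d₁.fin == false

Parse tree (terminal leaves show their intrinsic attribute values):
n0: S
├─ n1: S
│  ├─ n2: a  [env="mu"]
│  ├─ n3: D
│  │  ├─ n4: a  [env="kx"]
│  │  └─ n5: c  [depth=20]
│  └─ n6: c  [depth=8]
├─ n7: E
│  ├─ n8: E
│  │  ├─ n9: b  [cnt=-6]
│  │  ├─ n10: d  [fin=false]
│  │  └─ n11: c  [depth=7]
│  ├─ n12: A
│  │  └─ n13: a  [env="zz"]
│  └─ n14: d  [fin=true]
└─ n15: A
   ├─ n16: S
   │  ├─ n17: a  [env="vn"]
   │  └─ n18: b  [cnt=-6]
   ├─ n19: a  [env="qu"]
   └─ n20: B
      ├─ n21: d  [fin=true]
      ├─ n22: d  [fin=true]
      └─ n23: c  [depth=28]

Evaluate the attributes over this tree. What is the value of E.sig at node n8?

1. n2.env = "mu"  [terminal]
2. n4.env = "kx"  [terminal]
3. n5.depth = 20  [terminal]
4. n3.idx = true  [c.depth > 19]
5. n3.cnt = 8  [c.depth - 12]
6. n6.depth = 8  [terminal]
7. n1.env = 7  [D.cnt * 2 - 9]
8. n1.mk = 7  [c.depth - 1]
9. n1.depth = 18  [(if D.idx then c.depth else D.cnt) + 10]
10. n7.sig = false  [S₁.depth == S₁.env]
11. n7.env = false  [S₁.mk > 7]
12. n8.sig = false  [E₀.sig == true]
13. n8.env = true  [E₀.env == false]
14. n9.cnt = -6  [terminal]
15. n10.fin = false  [terminal]
16. n11.depth = 7  [terminal]
17. n8.cnt = -4  [(if d.fin then c.depth else b.cnt) + 2]
18. n12.pre = 10  [E₁.cnt + 14]
19. n12.key = -6  [E₁.cnt - 2]
20. n12.depth = true  [E₁.cnt > -5]
21. n13.env = "zz"  [terminal]
22. n12.idx = false  [A.key == A.pre]
23. n14.fin = true  [terminal]
24. n7.cnt = 26  [E₁.cnt + 30]
25. n15.pre = 28  [S₁.env + E.cnt - 5]
26. n15.key = -9  [S₁.env + S₁.depth - 34]
27. n15.depth = true  [S₁.env == 7]
28. n17.env = "vn"  [terminal]
29. n18.cnt = -6  [terminal]
30. n16.env = 22  [b.cnt * 2 + 34]
31. n16.mk = 21  [b.cnt * 3 + 39]
32. n16.depth = 12  [b.cnt + 18]
33. n19.env = "qu"  [terminal]
34. n20.idx = 23  [23]
35. n20.ok = 20  [len(a.env) + 18]
36. n21.fin = true  [terminal]
37. n22.fin = true  [terminal]
38. n23.depth = 28  [terminal]
39. n20.cnt = true  [B.idx == 23]
40. n20.acc = false  [d₁.fin == false]
41. n15.idx = true  [B.acc or A.depth]
42. n0.env = -2  [(if A.idx then S₁.mk else E.cnt) - 9]
43. n0.mk = -2  [S₁.depth - 20]
44. n0.depth = -9  [E.cnt + S₁.mk - 42]

false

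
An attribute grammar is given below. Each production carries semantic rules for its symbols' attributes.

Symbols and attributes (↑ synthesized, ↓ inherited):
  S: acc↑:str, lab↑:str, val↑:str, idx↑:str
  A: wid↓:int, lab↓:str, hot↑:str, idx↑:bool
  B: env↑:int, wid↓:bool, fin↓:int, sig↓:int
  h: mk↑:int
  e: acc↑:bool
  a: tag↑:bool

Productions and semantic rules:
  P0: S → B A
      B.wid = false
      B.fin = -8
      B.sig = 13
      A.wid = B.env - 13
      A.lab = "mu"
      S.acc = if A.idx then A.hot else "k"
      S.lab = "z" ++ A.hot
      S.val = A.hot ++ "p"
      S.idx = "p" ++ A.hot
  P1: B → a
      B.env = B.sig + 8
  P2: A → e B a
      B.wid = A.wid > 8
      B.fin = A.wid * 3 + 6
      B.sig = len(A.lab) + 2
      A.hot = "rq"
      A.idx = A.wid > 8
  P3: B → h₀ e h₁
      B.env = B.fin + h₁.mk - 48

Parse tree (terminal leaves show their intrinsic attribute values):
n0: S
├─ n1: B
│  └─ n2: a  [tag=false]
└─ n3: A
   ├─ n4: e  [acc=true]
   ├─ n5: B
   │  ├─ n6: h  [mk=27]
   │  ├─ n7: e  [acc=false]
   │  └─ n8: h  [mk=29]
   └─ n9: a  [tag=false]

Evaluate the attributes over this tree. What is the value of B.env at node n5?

1. n1.wid = false  [false]
2. n1.fin = -8  [-8]
3. n1.sig = 13  [13]
4. n2.tag = false  [terminal]
5. n1.env = 21  [B.sig + 8]
6. n3.wid = 8  [B.env - 13]
7. n3.lab = "mu"  ["mu"]
8. n4.acc = true  [terminal]
9. n5.wid = false  [A.wid > 8]
10. n5.fin = 30  [A.wid * 3 + 6]
11. n5.sig = 4  [len(A.lab) + 2]
12. n6.mk = 27  [terminal]
13. n7.acc = false  [terminal]
14. n8.mk = 29  [terminal]
15. n5.env = 11  [B.fin + h₁.mk - 48]
16. n9.tag = false  [terminal]
17. n3.hot = "rq"  ["rq"]
18. n3.idx = false  [A.wid > 8]
19. n0.acc = "k"  [if A.idx then A.hot else "k"]
20. n0.lab = "zrq"  ["z" ++ A.hot]
21. n0.val = "rqp"  [A.hot ++ "p"]
22. n0.idx = "prq"  ["p" ++ A.hot]

11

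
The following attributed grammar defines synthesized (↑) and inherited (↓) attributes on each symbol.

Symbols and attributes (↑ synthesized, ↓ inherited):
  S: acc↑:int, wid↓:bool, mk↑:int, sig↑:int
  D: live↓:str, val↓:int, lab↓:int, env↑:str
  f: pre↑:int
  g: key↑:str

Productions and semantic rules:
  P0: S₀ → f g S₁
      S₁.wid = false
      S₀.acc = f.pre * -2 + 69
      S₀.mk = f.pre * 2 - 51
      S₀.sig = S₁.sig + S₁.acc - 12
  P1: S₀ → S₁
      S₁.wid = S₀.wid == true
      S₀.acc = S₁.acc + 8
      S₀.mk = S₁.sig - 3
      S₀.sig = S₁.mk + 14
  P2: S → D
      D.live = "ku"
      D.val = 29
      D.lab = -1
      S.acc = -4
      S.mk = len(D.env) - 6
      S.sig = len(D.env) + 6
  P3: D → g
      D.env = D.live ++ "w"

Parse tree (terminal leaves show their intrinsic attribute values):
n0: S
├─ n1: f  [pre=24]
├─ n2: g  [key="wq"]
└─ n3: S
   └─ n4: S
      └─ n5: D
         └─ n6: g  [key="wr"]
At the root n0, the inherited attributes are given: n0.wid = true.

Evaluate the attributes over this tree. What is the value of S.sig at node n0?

3

1. n0.wid = true  [given at root]
2. n1.pre = 24  [terminal]
3. n2.key = "wq"  [terminal]
4. n3.wid = false  [false]
5. n4.wid = false  [S₀.wid == true]
6. n5.live = "ku"  ["ku"]
7. n5.val = 29  [29]
8. n5.lab = -1  [-1]
9. n6.key = "wr"  [terminal]
10. n5.env = "kuw"  [D.live ++ "w"]
11. n4.acc = -4  [-4]
12. n4.mk = -3  [len(D.env) - 6]
13. n4.sig = 9  [len(D.env) + 6]
14. n3.acc = 4  [S₁.acc + 8]
15. n3.mk = 6  [S₁.sig - 3]
16. n3.sig = 11  [S₁.mk + 14]
17. n0.acc = 21  [f.pre * -2 + 69]
18. n0.mk = -3  [f.pre * 2 - 51]
19. n0.sig = 3  [S₁.sig + S₁.acc - 12]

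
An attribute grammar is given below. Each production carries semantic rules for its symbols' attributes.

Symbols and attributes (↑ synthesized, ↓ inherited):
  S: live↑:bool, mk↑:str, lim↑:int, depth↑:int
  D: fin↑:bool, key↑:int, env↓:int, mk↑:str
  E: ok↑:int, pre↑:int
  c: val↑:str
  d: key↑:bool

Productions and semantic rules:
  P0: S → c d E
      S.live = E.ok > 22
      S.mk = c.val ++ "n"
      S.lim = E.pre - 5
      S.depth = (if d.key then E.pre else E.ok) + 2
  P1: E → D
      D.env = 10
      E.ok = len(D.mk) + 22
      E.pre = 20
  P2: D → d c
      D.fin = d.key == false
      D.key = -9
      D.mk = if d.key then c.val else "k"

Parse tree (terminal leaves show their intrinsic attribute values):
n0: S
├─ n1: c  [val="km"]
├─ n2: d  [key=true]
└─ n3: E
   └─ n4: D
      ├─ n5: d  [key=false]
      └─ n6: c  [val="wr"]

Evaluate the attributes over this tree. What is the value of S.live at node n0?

1. n1.val = "km"  [terminal]
2. n2.key = true  [terminal]
3. n4.env = 10  [10]
4. n5.key = false  [terminal]
5. n6.val = "wr"  [terminal]
6. n4.fin = true  [d.key == false]
7. n4.key = -9  [-9]
8. n4.mk = "k"  [if d.key then c.val else "k"]
9. n3.ok = 23  [len(D.mk) + 22]
10. n3.pre = 20  [20]
11. n0.live = true  [E.ok > 22]
12. n0.mk = "kmn"  [c.val ++ "n"]
13. n0.lim = 15  [E.pre - 5]
14. n0.depth = 22  [(if d.key then E.pre else E.ok) + 2]

true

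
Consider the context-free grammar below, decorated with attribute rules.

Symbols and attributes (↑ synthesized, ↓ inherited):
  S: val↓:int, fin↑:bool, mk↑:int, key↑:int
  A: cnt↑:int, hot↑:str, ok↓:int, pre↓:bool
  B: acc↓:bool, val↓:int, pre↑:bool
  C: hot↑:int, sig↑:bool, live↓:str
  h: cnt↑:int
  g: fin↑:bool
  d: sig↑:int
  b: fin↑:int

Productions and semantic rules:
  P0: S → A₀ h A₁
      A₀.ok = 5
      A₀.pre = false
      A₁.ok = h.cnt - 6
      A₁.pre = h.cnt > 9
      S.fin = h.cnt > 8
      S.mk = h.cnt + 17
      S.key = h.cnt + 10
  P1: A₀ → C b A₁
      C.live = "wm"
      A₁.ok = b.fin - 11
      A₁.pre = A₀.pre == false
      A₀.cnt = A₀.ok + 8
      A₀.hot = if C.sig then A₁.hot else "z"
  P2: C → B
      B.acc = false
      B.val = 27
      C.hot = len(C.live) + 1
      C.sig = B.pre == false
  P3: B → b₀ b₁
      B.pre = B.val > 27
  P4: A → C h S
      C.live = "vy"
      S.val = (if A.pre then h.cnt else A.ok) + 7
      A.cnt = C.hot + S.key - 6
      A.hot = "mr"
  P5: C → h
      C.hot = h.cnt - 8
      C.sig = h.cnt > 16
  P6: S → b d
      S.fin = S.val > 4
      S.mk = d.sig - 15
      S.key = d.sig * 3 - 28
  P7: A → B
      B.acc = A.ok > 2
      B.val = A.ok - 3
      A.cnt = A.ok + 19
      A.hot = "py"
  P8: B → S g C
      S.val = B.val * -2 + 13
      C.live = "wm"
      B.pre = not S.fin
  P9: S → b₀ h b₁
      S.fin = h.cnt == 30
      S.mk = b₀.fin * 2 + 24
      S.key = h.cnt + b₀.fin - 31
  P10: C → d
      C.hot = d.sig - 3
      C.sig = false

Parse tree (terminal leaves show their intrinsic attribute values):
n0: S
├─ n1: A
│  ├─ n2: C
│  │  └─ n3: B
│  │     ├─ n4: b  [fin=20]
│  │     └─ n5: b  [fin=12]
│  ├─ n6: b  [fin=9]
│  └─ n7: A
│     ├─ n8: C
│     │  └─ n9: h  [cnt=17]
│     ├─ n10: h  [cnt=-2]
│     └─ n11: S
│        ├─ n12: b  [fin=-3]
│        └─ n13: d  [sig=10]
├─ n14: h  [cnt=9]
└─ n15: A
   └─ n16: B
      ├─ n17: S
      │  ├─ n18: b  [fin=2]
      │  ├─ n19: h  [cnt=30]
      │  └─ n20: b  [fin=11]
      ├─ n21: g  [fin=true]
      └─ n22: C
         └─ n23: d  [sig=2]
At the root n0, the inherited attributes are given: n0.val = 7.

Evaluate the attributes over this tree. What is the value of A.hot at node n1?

1. n0.val = 7  [given at root]
2. n1.ok = 5  [5]
3. n1.pre = false  [false]
4. n2.live = "wm"  ["wm"]
5. n3.acc = false  [false]
6. n3.val = 27  [27]
7. n4.fin = 20  [terminal]
8. n5.fin = 12  [terminal]
9. n3.pre = false  [B.val > 27]
10. n2.hot = 3  [len(C.live) + 1]
11. n2.sig = true  [B.pre == false]
12. n6.fin = 9  [terminal]
13. n7.ok = -2  [b.fin - 11]
14. n7.pre = true  [A₀.pre == false]
15. n8.live = "vy"  ["vy"]
16. n9.cnt = 17  [terminal]
17. n8.hot = 9  [h.cnt - 8]
18. n8.sig = true  [h.cnt > 16]
19. n10.cnt = -2  [terminal]
20. n11.val = 5  [(if A.pre then h.cnt else A.ok) + 7]
21. n12.fin = -3  [terminal]
22. n13.sig = 10  [terminal]
23. n11.fin = true  [S.val > 4]
24. n11.mk = -5  [d.sig - 15]
25. n11.key = 2  [d.sig * 3 - 28]
26. n7.cnt = 5  [C.hot + S.key - 6]
27. n7.hot = "mr"  ["mr"]
28. n1.cnt = 13  [A₀.ok + 8]
29. n1.hot = "mr"  [if C.sig then A₁.hot else "z"]
30. n14.cnt = 9  [terminal]
31. n15.ok = 3  [h.cnt - 6]
32. n15.pre = false  [h.cnt > 9]
33. n16.acc = true  [A.ok > 2]
34. n16.val = 0  [A.ok - 3]
35. n17.val = 13  [B.val * -2 + 13]
36. n18.fin = 2  [terminal]
37. n19.cnt = 30  [terminal]
38. n20.fin = 11  [terminal]
39. n17.fin = true  [h.cnt == 30]
40. n17.mk = 28  [b₀.fin * 2 + 24]
41. n17.key = 1  [h.cnt + b₀.fin - 31]
42. n21.fin = true  [terminal]
43. n22.live = "wm"  ["wm"]
44. n23.sig = 2  [terminal]
45. n22.hot = -1  [d.sig - 3]
46. n22.sig = false  [false]
47. n16.pre = false  [not S.fin]
48. n15.cnt = 22  [A.ok + 19]
49. n15.hot = "py"  ["py"]
50. n0.fin = true  [h.cnt > 8]
51. n0.mk = 26  [h.cnt + 17]
52. n0.key = 19  [h.cnt + 10]

"mr"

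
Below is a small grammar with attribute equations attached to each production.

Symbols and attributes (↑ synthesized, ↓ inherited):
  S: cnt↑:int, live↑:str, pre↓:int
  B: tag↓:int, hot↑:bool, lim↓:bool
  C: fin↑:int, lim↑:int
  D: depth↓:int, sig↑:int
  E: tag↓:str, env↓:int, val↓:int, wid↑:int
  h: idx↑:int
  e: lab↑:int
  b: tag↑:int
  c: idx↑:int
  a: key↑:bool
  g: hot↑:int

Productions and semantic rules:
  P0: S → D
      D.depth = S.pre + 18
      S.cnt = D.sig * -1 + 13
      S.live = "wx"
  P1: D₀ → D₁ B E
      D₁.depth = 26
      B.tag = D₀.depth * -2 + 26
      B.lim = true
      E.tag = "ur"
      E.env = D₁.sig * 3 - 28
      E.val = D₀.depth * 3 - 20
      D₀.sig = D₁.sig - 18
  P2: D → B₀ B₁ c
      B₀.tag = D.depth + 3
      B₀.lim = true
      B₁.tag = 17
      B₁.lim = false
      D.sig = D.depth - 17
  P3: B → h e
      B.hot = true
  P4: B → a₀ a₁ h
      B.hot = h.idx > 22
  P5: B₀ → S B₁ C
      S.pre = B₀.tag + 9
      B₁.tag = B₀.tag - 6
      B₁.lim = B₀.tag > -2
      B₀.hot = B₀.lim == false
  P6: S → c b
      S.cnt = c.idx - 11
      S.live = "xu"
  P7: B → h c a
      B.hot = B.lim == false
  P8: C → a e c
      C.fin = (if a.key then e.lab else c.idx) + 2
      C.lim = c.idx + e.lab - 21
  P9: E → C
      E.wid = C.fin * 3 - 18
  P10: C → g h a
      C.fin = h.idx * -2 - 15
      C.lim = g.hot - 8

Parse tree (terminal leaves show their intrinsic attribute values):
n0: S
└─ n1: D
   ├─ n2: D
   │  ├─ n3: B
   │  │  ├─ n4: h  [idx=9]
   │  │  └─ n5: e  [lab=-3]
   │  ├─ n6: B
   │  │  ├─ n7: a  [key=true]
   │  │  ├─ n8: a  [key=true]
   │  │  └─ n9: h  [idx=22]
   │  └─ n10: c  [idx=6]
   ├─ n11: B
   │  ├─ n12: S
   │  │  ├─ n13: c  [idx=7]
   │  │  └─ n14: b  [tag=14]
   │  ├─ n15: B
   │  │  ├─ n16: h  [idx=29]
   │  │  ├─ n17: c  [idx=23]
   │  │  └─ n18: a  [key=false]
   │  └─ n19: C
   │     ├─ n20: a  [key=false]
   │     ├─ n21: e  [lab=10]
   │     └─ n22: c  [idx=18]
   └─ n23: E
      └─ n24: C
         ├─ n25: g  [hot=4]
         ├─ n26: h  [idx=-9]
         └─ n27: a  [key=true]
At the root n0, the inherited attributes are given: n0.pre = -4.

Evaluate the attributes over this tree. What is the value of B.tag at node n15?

1. n0.pre = -4  [given at root]
2. n1.depth = 14  [S.pre + 18]
3. n2.depth = 26  [26]
4. n3.tag = 29  [D.depth + 3]
5. n3.lim = true  [true]
6. n4.idx = 9  [terminal]
7. n5.lab = -3  [terminal]
8. n3.hot = true  [true]
9. n6.tag = 17  [17]
10. n6.lim = false  [false]
11. n7.key = true  [terminal]
12. n8.key = true  [terminal]
13. n9.idx = 22  [terminal]
14. n6.hot = false  [h.idx > 22]
15. n10.idx = 6  [terminal]
16. n2.sig = 9  [D.depth - 17]
17. n11.tag = -2  [D₀.depth * -2 + 26]
18. n11.lim = true  [true]
19. n12.pre = 7  [B₀.tag + 9]
20. n13.idx = 7  [terminal]
21. n14.tag = 14  [terminal]
22. n12.cnt = -4  [c.idx - 11]
23. n12.live = "xu"  ["xu"]
24. n15.tag = -8  [B₀.tag - 6]
25. n15.lim = false  [B₀.tag > -2]
26. n16.idx = 29  [terminal]
27. n17.idx = 23  [terminal]
28. n18.key = false  [terminal]
29. n15.hot = true  [B.lim == false]
30. n20.key = false  [terminal]
31. n21.lab = 10  [terminal]
32. n22.idx = 18  [terminal]
33. n19.fin = 20  [(if a.key then e.lab else c.idx) + 2]
34. n19.lim = 7  [c.idx + e.lab - 21]
35. n11.hot = false  [B₀.lim == false]
36. n23.tag = "ur"  ["ur"]
37. n23.env = -1  [D₁.sig * 3 - 28]
38. n23.val = 22  [D₀.depth * 3 - 20]
39. n25.hot = 4  [terminal]
40. n26.idx = -9  [terminal]
41. n27.key = true  [terminal]
42. n24.fin = 3  [h.idx * -2 - 15]
43. n24.lim = -4  [g.hot - 8]
44. n23.wid = -9  [C.fin * 3 - 18]
45. n1.sig = -9  [D₁.sig - 18]
46. n0.cnt = 22  [D.sig * -1 + 13]
47. n0.live = "wx"  ["wx"]

-8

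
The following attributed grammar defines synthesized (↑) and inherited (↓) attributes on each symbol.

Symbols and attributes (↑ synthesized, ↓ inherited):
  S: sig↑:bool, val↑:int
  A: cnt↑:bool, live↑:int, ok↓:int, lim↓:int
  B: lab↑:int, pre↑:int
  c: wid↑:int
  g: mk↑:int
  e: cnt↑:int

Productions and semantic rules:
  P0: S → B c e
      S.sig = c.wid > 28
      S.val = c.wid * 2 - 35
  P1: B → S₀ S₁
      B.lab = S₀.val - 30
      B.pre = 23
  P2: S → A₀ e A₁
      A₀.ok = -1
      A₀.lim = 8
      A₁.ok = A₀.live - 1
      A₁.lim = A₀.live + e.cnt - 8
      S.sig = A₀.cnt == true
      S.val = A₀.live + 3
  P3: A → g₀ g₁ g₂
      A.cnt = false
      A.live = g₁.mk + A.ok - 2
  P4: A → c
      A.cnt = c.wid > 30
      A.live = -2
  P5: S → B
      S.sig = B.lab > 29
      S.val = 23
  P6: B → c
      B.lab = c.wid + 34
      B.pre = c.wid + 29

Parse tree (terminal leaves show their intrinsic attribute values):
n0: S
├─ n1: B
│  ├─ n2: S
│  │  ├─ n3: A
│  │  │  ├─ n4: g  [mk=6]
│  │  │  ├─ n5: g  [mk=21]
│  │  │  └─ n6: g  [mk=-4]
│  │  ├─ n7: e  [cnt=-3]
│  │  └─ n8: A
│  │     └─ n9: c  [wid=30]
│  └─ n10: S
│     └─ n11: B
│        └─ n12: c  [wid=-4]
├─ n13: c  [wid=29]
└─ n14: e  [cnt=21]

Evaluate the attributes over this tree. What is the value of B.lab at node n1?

1. n3.ok = -1  [-1]
2. n3.lim = 8  [8]
3. n4.mk = 6  [terminal]
4. n5.mk = 21  [terminal]
5. n6.mk = -4  [terminal]
6. n3.cnt = false  [false]
7. n3.live = 18  [g₁.mk + A.ok - 2]
8. n7.cnt = -3  [terminal]
9. n8.ok = 17  [A₀.live - 1]
10. n8.lim = 7  [A₀.live + e.cnt - 8]
11. n9.wid = 30  [terminal]
12. n8.cnt = false  [c.wid > 30]
13. n8.live = -2  [-2]
14. n2.sig = false  [A₀.cnt == true]
15. n2.val = 21  [A₀.live + 3]
16. n12.wid = -4  [terminal]
17. n11.lab = 30  [c.wid + 34]
18. n11.pre = 25  [c.wid + 29]
19. n10.sig = true  [B.lab > 29]
20. n10.val = 23  [23]
21. n1.lab = -9  [S₀.val - 30]
22. n1.pre = 23  [23]
23. n13.wid = 29  [terminal]
24. n14.cnt = 21  [terminal]
25. n0.sig = true  [c.wid > 28]
26. n0.val = 23  [c.wid * 2 - 35]

-9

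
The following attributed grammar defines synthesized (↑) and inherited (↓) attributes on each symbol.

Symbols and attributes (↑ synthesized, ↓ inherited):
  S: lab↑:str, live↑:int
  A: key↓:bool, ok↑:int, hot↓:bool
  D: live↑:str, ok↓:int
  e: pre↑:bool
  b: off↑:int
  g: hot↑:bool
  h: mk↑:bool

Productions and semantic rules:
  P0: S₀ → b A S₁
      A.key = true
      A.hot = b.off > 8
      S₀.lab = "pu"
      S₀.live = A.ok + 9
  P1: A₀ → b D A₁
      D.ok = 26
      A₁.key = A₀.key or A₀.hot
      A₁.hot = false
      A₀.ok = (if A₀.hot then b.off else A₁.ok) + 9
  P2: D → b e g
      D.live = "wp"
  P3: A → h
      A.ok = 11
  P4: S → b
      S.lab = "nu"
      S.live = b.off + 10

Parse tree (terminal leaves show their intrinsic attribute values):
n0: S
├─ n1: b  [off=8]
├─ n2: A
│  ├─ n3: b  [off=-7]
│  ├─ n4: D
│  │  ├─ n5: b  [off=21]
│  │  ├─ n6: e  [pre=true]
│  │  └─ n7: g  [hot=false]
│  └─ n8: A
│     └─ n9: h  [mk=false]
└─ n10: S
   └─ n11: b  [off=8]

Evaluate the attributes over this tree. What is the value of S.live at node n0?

29

1. n1.off = 8  [terminal]
2. n2.key = true  [true]
3. n2.hot = false  [b.off > 8]
4. n3.off = -7  [terminal]
5. n4.ok = 26  [26]
6. n5.off = 21  [terminal]
7. n6.pre = true  [terminal]
8. n7.hot = false  [terminal]
9. n4.live = "wp"  ["wp"]
10. n8.key = true  [A₀.key or A₀.hot]
11. n8.hot = false  [false]
12. n9.mk = false  [terminal]
13. n8.ok = 11  [11]
14. n2.ok = 20  [(if A₀.hot then b.off else A₁.ok) + 9]
15. n11.off = 8  [terminal]
16. n10.lab = "nu"  ["nu"]
17. n10.live = 18  [b.off + 10]
18. n0.lab = "pu"  ["pu"]
19. n0.live = 29  [A.ok + 9]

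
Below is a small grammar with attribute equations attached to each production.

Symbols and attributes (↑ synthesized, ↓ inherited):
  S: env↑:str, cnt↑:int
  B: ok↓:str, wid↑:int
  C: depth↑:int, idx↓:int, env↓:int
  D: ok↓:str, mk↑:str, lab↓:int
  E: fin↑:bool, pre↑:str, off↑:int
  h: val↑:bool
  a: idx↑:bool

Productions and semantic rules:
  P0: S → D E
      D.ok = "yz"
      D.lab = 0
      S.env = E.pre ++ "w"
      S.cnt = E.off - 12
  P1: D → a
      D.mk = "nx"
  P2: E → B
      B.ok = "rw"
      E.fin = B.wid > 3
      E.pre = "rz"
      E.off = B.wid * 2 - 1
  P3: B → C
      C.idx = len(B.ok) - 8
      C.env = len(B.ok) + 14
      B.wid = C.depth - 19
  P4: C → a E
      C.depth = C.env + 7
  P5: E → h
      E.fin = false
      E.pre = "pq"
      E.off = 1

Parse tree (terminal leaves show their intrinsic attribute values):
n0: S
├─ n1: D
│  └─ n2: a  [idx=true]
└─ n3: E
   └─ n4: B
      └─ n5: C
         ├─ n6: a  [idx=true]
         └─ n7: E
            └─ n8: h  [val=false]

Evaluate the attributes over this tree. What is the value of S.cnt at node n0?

1. n1.ok = "yz"  ["yz"]
2. n1.lab = 0  [0]
3. n2.idx = true  [terminal]
4. n1.mk = "nx"  ["nx"]
5. n4.ok = "rw"  ["rw"]
6. n5.idx = -6  [len(B.ok) - 8]
7. n5.env = 16  [len(B.ok) + 14]
8. n6.idx = true  [terminal]
9. n8.val = false  [terminal]
10. n7.fin = false  [false]
11. n7.pre = "pq"  ["pq"]
12. n7.off = 1  [1]
13. n5.depth = 23  [C.env + 7]
14. n4.wid = 4  [C.depth - 19]
15. n3.fin = true  [B.wid > 3]
16. n3.pre = "rz"  ["rz"]
17. n3.off = 7  [B.wid * 2 - 1]
18. n0.env = "rzw"  [E.pre ++ "w"]
19. n0.cnt = -5  [E.off - 12]

-5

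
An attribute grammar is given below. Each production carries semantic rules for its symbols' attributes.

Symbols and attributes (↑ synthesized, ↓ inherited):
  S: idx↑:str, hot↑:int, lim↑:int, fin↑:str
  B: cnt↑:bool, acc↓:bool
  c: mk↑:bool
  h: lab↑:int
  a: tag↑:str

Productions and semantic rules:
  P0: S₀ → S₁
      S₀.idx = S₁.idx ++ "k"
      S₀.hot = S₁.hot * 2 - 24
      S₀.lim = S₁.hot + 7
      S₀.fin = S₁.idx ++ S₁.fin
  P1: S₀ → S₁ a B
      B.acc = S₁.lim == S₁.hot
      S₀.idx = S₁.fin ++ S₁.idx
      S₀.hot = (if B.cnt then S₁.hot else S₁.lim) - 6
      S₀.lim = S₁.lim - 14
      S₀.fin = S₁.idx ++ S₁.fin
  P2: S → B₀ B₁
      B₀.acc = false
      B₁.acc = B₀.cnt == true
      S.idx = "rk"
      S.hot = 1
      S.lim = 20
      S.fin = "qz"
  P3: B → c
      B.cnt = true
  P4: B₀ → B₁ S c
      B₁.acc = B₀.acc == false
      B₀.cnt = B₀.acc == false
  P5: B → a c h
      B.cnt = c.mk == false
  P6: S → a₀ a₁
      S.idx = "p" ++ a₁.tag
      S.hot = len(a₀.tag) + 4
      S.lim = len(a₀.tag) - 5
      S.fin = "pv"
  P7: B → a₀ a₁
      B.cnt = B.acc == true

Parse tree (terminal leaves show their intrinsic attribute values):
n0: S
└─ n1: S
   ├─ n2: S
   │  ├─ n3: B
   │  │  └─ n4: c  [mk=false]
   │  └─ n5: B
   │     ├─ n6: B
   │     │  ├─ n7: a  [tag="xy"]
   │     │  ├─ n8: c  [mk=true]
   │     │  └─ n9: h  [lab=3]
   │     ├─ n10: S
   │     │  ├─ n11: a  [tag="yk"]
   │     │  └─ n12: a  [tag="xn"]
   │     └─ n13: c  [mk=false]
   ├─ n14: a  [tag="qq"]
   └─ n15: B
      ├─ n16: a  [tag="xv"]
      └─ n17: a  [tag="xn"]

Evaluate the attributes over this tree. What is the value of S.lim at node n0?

21

1. n3.acc = false  [false]
2. n4.mk = false  [terminal]
3. n3.cnt = true  [true]
4. n5.acc = true  [B₀.cnt == true]
5. n6.acc = false  [B₀.acc == false]
6. n7.tag = "xy"  [terminal]
7. n8.mk = true  [terminal]
8. n9.lab = 3  [terminal]
9. n6.cnt = false  [c.mk == false]
10. n11.tag = "yk"  [terminal]
11. n12.tag = "xn"  [terminal]
12. n10.idx = "pxn"  ["p" ++ a₁.tag]
13. n10.hot = 6  [len(a₀.tag) + 4]
14. n10.lim = -3  [len(a₀.tag) - 5]
15. n10.fin = "pv"  ["pv"]
16. n13.mk = false  [terminal]
17. n5.cnt = false  [B₀.acc == false]
18. n2.idx = "rk"  ["rk"]
19. n2.hot = 1  [1]
20. n2.lim = 20  [20]
21. n2.fin = "qz"  ["qz"]
22. n14.tag = "qq"  [terminal]
23. n15.acc = false  [S₁.lim == S₁.hot]
24. n16.tag = "xv"  [terminal]
25. n17.tag = "xn"  [terminal]
26. n15.cnt = false  [B.acc == true]
27. n1.idx = "qzrk"  [S₁.fin ++ S₁.idx]
28. n1.hot = 14  [(if B.cnt then S₁.hot else S₁.lim) - 6]
29. n1.lim = 6  [S₁.lim - 14]
30. n1.fin = "rkqz"  [S₁.idx ++ S₁.fin]
31. n0.idx = "qzrkk"  [S₁.idx ++ "k"]
32. n0.hot = 4  [S₁.hot * 2 - 24]
33. n0.lim = 21  [S₁.hot + 7]
34. n0.fin = "qzrkrkqz"  [S₁.idx ++ S₁.fin]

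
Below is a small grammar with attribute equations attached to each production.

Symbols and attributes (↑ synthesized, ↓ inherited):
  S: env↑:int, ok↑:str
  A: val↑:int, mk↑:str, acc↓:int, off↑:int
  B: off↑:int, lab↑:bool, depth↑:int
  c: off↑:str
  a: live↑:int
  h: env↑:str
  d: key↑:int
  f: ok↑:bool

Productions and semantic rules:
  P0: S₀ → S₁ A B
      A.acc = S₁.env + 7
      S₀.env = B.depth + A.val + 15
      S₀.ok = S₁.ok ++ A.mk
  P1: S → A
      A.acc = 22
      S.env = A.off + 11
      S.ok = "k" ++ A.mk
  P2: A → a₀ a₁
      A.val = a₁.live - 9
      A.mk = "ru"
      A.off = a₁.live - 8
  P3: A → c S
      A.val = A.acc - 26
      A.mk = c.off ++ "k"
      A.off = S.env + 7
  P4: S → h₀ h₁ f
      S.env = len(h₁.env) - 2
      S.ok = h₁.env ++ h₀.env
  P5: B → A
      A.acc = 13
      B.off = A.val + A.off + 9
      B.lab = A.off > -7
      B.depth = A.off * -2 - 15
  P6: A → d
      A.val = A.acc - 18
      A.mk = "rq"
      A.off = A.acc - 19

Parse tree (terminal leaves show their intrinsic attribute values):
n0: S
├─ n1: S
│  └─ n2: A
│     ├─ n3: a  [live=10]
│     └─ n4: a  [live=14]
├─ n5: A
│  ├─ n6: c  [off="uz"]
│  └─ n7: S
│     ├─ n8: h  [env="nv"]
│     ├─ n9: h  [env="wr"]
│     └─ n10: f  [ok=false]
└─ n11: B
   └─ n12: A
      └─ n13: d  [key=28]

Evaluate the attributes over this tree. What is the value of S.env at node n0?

10

1. n2.acc = 22  [22]
2. n3.live = 10  [terminal]
3. n4.live = 14  [terminal]
4. n2.val = 5  [a₁.live - 9]
5. n2.mk = "ru"  ["ru"]
6. n2.off = 6  [a₁.live - 8]
7. n1.env = 17  [A.off + 11]
8. n1.ok = "kru"  ["k" ++ A.mk]
9. n5.acc = 24  [S₁.env + 7]
10. n6.off = "uz"  [terminal]
11. n8.env = "nv"  [terminal]
12. n9.env = "wr"  [terminal]
13. n10.ok = false  [terminal]
14. n7.env = 0  [len(h₁.env) - 2]
15. n7.ok = "wrnv"  [h₁.env ++ h₀.env]
16. n5.val = -2  [A.acc - 26]
17. n5.mk = "uzk"  [c.off ++ "k"]
18. n5.off = 7  [S.env + 7]
19. n12.acc = 13  [13]
20. n13.key = 28  [terminal]
21. n12.val = -5  [A.acc - 18]
22. n12.mk = "rq"  ["rq"]
23. n12.off = -6  [A.acc - 19]
24. n11.off = -2  [A.val + A.off + 9]
25. n11.lab = true  [A.off > -7]
26. n11.depth = -3  [A.off * -2 - 15]
27. n0.env = 10  [B.depth + A.val + 15]
28. n0.ok = "kruuzk"  [S₁.ok ++ A.mk]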